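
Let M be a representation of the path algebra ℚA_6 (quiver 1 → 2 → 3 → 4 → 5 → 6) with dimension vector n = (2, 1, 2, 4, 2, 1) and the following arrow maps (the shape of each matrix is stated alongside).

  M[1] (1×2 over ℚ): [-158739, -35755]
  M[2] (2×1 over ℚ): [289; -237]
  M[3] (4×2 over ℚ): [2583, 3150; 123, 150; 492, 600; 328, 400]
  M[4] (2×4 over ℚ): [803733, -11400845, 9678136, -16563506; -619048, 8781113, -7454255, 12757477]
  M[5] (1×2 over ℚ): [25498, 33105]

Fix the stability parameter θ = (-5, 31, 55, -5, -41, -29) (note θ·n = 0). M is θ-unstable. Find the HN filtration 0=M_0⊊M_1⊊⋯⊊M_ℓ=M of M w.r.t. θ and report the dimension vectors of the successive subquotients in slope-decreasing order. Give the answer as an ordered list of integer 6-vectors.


Barcode: M ≅ I[1,1], I[1,6], I[3,3], I[4,4]^2, I[4,5]. HN layers by μ_θ (4 steps, strictly decreasing):
  μ^(1)=55; μ^(2)=11/5; μ^(3)=-5; μ^(4)=-23

((0, 0, 1, 0, 0, 0); (0, 1, 1, 1, 1, 1); (2, 0, 0, 2, 0, 0); (0, 0, 0, 1, 1, 0))


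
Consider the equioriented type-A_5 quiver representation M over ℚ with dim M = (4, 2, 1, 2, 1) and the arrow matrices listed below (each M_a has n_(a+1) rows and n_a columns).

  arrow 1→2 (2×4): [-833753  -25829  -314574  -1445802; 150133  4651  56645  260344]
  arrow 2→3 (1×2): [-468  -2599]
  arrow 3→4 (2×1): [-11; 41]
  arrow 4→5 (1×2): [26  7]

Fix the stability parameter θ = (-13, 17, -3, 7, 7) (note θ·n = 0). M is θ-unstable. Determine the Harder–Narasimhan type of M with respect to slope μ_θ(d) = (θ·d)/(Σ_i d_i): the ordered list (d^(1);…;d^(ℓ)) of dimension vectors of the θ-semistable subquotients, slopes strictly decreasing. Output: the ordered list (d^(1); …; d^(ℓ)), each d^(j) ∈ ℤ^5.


Via rank(M_{q-1}∘⋯∘M_p): M ≅ I[1,1]^2, I[1,2], I[1,5], I[4,4].
μ_θ-semistable layers: μ^(1)=17; μ^(2)=7; μ^(3)=-13

((0, 1, 0, 0, 0); (0, 1, 1, 2, 1); (4, 0, 0, 0, 0))


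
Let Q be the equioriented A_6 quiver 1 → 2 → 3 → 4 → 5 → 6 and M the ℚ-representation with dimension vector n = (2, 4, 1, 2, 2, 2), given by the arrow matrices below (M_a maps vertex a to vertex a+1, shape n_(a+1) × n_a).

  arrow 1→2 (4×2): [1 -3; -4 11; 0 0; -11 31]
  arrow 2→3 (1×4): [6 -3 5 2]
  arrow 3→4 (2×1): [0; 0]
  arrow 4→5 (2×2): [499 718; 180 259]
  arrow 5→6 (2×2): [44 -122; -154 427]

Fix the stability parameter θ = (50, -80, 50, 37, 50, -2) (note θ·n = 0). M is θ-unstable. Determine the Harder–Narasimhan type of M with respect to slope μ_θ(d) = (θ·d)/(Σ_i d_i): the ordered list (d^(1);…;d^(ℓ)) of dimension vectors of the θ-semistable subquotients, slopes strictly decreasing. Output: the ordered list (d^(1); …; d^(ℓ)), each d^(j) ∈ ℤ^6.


Via rank(M_{q-1}∘⋯∘M_p): M ≅ I[1,2], I[1,3], I[2,2]^2, I[4,5], I[4,6], I[6,6].
μ_θ-semistable layers: μ^(1)=50; μ^(2)=37; μ^(3)=85/3; μ^(4)=-2; μ^(5)=-15; μ^(6)=-80

((0, 0, 1, 0, 1, 0); (0, 0, 0, 1, 0, 0); (0, 0, 0, 1, 1, 1); (0, 0, 0, 0, 0, 1); (2, 2, 0, 0, 0, 0); (0, 2, 0, 0, 0, 0))


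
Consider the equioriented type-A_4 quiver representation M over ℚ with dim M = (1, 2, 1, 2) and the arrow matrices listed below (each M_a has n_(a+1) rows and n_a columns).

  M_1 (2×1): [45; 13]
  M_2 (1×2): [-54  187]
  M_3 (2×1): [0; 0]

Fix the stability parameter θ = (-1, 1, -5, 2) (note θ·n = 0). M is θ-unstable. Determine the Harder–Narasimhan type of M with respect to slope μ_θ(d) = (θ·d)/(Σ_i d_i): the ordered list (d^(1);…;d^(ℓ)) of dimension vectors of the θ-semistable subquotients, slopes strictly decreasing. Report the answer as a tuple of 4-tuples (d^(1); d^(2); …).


Barcode: M ≅ I[1,3], I[2,2], I[4,4]^2. HN layers by μ_θ (3 steps, strictly decreasing):
  μ^(1)=2; μ^(2)=1; μ^(3)=-5/3

((0, 0, 0, 2); (0, 1, 0, 0); (1, 1, 1, 0))


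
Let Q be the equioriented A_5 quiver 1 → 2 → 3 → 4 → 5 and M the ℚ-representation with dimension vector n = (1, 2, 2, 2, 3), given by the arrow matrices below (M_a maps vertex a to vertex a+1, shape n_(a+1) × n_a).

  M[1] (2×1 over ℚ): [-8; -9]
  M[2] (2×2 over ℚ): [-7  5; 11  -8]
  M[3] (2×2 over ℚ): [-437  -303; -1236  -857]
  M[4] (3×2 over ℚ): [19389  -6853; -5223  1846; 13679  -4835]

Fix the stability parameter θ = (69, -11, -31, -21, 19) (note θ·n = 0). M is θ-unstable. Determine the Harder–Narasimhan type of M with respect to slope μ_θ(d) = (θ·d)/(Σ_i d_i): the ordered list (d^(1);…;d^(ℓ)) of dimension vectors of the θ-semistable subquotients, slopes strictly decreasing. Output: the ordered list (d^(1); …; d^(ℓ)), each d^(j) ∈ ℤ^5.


Interval decomposition of M: I[1,5], I[2,5], I[5,5].
HN type (ℓ=3): μ^(1)=19; μ^(2)=3/2; μ^(3)=-21

((0, 0, 0, 0, 3); (1, 1, 1, 1, 0); (0, 1, 1, 1, 0))


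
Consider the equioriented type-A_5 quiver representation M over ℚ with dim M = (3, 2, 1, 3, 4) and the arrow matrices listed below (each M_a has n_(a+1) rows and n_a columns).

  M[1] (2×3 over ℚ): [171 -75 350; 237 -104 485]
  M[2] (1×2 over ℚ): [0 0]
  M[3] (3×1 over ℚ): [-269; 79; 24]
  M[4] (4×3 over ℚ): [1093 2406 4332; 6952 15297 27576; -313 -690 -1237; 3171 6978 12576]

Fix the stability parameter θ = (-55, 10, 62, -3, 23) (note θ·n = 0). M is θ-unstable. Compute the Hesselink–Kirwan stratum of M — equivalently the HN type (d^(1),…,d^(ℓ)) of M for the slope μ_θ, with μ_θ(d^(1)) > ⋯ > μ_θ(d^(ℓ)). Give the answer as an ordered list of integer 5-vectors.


Via rank(M_{q-1}∘⋯∘M_p): M ≅ I[1,1], I[1,2]^2, I[3,5], I[4,5]^2, I[5,5].
μ_θ-semistable layers: μ^(1)=82/3; μ^(2)=23; μ^(3)=10; μ^(4)=-3; μ^(5)=-55

((0, 0, 1, 1, 1); (0, 0, 0, 0, 3); (0, 2, 0, 0, 0); (0, 0, 0, 2, 0); (3, 0, 0, 0, 0))


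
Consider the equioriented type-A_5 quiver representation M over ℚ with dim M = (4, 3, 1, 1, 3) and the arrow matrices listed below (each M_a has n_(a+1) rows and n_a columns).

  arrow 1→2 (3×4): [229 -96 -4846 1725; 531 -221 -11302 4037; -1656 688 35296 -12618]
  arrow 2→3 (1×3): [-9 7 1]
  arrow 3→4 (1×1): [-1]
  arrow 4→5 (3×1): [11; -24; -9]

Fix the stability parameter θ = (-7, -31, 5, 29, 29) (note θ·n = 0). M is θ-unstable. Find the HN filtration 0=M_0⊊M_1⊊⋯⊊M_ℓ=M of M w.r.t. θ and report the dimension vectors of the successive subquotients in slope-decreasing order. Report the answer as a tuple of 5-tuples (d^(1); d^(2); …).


Barcode: M ≅ I[1,1], I[1,2]^2, I[1,5], I[5,5]^2. HN layers by μ_θ (4 steps, strictly decreasing):
  μ^(1)=29; μ^(2)=5; μ^(3)=-7; μ^(4)=-19

((0, 0, 0, 1, 3); (0, 0, 1, 0, 0); (1, 0, 0, 0, 0); (3, 3, 0, 0, 0))


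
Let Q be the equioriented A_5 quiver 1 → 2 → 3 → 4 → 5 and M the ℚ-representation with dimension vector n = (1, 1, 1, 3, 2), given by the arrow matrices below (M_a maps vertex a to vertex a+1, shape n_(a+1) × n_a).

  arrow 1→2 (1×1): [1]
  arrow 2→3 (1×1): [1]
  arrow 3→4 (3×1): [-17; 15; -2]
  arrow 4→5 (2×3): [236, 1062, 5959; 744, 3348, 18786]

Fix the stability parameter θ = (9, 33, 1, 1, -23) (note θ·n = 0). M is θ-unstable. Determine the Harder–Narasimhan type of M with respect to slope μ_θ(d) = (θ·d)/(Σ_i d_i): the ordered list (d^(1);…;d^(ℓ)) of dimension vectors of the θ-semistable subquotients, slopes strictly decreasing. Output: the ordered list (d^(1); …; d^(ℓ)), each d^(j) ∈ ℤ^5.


Barcode: M ≅ I[1,4], I[4,4], I[4,5], I[5,5]. HN layers by μ_θ (5 steps, strictly decreasing):
  μ^(1)=35/3; μ^(2)=9; μ^(3)=1; μ^(4)=-11; μ^(5)=-23

((0, 1, 1, 1, 0); (1, 0, 0, 0, 0); (0, 0, 0, 1, 0); (0, 0, 0, 1, 1); (0, 0, 0, 0, 1))


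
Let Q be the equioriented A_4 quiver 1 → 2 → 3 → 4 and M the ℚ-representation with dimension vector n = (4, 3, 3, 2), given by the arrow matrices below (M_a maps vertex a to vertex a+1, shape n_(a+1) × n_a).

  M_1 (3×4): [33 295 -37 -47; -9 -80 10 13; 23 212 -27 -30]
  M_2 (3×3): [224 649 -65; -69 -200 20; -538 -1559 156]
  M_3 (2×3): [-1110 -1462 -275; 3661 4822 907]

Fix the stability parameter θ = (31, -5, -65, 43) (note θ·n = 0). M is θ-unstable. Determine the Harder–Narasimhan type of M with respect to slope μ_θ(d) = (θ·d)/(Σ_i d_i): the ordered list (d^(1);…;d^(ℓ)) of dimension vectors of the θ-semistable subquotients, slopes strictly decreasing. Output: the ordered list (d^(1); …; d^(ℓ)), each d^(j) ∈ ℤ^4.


Barcode: M ≅ I[1,1], I[1,3], I[1,4]^2. HN layers by μ_θ (3 steps, strictly decreasing):
  μ^(1)=43; μ^(2)=31; μ^(3)=-13

((0, 0, 0, 2); (1, 0, 0, 0); (3, 3, 3, 0))


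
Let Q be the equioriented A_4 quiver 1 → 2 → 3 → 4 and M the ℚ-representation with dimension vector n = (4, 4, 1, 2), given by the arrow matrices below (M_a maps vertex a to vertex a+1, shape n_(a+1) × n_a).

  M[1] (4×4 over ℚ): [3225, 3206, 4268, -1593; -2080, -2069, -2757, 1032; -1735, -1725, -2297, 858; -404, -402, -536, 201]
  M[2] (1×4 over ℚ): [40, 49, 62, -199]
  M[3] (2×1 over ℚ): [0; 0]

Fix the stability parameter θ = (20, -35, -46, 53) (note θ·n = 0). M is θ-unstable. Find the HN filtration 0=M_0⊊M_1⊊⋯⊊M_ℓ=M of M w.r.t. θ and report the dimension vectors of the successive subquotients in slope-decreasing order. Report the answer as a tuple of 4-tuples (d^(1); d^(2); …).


Via rank(M_{q-1}∘⋯∘M_p): M ≅ I[1,1], I[1,2]^2, I[1,3], I[2,2], I[4,4]^2.
μ_θ-semistable layers: μ^(1)=53; μ^(2)=20; μ^(3)=-15/2; μ^(4)=-61/3; μ^(5)=-35

((0, 0, 0, 2); (1, 0, 0, 0); (2, 2, 0, 0); (1, 1, 1, 0); (0, 1, 0, 0))


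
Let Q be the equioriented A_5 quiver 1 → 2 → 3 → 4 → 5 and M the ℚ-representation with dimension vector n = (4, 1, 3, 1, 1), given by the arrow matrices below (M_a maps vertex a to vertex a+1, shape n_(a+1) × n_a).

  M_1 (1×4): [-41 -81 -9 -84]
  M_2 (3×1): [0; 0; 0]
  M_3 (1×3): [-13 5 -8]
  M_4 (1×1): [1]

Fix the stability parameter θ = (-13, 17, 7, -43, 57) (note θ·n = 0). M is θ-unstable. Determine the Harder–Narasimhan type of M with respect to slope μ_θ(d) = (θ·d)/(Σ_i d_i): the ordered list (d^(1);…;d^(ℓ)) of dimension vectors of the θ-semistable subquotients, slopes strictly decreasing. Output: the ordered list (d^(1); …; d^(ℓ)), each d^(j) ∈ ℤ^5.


Barcode: M ≅ I[1,1]^3, I[1,2], I[3,3]^2, I[3,5]. HN layers by μ_θ (5 steps, strictly decreasing):
  μ^(1)=57; μ^(2)=17; μ^(3)=7; μ^(4)=-13; μ^(5)=-18

((0, 0, 0, 0, 1); (0, 1, 0, 0, 0); (0, 0, 2, 0, 0); (4, 0, 0, 0, 0); (0, 0, 1, 1, 0))


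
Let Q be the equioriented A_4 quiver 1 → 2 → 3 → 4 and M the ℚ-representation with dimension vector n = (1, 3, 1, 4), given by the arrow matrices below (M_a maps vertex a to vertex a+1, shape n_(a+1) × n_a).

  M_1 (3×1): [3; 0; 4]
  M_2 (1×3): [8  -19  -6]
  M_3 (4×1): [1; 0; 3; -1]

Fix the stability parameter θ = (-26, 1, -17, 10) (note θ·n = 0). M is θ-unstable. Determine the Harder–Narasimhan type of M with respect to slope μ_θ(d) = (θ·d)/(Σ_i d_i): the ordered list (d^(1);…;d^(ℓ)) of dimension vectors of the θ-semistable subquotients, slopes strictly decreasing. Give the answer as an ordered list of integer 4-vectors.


Barcode: M ≅ I[1,2], I[2,2], I[2,4], I[4,4]^3. HN layers by μ_θ (4 steps, strictly decreasing):
  μ^(1)=10; μ^(2)=1; μ^(3)=-8; μ^(4)=-26

((0, 0, 0, 4); (0, 2, 0, 0); (0, 1, 1, 0); (1, 0, 0, 0))


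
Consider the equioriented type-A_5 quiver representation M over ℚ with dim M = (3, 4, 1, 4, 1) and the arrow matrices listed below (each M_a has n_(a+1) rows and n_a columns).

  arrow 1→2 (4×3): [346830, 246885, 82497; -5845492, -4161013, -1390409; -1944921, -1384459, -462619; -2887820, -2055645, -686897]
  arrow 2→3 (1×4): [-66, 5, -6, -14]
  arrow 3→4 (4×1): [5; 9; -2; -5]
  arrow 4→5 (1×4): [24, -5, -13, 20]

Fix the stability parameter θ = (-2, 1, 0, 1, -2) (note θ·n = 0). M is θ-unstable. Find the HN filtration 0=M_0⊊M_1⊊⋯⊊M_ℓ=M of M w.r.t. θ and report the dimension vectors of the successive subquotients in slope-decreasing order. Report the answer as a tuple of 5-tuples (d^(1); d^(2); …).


Via rank(M_{q-1}∘⋯∘M_p): M ≅ I[1,1], I[1,2], I[1,5], I[2,2]^2, I[4,4]^3.
μ_θ-semistable layers: μ^(1)=1; μ^(2)=0; μ^(3)=-2

((0, 3, 0, 3, 0); (0, 1, 1, 1, 1); (3, 0, 0, 0, 0))


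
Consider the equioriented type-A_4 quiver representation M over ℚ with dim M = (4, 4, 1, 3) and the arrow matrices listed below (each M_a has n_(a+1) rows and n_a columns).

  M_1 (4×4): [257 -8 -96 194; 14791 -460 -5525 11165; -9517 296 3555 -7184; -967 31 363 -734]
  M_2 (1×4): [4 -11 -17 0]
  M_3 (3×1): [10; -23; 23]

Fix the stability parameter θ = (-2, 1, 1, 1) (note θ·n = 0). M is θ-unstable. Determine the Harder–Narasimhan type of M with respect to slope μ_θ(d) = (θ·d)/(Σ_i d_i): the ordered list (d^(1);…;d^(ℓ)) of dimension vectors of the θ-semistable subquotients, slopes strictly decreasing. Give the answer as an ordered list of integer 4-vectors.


Barcode: M ≅ I[1,2]^3, I[1,4], I[4,4]^2. HN layers by μ_θ (2 steps, strictly decreasing):
  μ^(1)=1; μ^(2)=-2

((0, 4, 1, 3); (4, 0, 0, 0))


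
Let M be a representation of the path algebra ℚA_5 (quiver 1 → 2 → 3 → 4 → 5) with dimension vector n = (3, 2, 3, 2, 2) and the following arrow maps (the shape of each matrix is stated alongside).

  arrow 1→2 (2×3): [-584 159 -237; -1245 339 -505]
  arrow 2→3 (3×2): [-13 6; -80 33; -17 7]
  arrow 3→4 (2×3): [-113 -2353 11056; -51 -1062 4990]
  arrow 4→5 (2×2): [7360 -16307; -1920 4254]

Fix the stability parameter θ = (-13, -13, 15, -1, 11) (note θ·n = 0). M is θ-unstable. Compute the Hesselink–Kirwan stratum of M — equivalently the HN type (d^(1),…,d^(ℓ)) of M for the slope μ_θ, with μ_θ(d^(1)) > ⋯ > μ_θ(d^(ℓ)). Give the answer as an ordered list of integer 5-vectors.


Interval decomposition of M: I[1,1], I[1,4], I[1,5], I[3,3], I[5,5].
HN type (ℓ=4): μ^(1)=15; μ^(2)=11; μ^(3)=7; μ^(4)=-13

((0, 0, 1, 0, 0); (0, 0, 0, 0, 2); (0, 0, 2, 2, 0); (3, 2, 0, 0, 0))


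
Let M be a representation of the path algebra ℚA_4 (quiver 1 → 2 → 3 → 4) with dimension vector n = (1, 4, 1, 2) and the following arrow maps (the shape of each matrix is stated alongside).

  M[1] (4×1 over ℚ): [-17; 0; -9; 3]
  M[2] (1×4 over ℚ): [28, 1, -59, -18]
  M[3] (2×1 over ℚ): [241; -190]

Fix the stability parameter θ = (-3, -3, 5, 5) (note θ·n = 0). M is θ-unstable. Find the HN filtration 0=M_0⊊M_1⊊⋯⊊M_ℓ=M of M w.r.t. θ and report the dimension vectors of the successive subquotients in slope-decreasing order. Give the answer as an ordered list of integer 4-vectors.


Via rank(M_{q-1}∘⋯∘M_p): M ≅ I[1,4], I[2,2]^3, I[4,4].
μ_θ-semistable layers: μ^(1)=5; μ^(2)=-3

((0, 0, 1, 2); (1, 4, 0, 0))


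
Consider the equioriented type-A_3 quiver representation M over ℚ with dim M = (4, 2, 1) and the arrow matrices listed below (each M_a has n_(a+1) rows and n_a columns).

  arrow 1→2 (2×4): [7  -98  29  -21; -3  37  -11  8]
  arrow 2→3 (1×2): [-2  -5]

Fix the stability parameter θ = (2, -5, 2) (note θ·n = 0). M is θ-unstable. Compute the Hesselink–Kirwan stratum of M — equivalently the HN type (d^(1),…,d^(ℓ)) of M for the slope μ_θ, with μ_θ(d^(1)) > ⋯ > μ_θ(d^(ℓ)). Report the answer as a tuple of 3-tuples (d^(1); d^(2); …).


Via rank(M_{q-1}∘⋯∘M_p): M ≅ I[1,1]^2, I[1,2], I[1,3].
μ_θ-semistable layers: μ^(1)=2; μ^(2)=-3/2

((2, 0, 1); (2, 2, 0))


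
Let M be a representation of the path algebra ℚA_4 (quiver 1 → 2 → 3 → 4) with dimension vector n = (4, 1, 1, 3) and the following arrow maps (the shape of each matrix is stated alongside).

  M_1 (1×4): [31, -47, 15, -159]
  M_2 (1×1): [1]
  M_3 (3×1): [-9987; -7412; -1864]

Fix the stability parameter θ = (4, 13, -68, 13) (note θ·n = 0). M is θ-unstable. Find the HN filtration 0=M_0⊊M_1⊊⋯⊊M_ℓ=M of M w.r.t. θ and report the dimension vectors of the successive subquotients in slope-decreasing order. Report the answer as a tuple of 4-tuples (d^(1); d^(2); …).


Via rank(M_{q-1}∘⋯∘M_p): M ≅ I[1,1]^3, I[1,4], I[4,4]^2.
μ_θ-semistable layers: μ^(1)=13; μ^(2)=4; μ^(3)=-17

((0, 0, 0, 3); (3, 0, 0, 0); (1, 1, 1, 0))


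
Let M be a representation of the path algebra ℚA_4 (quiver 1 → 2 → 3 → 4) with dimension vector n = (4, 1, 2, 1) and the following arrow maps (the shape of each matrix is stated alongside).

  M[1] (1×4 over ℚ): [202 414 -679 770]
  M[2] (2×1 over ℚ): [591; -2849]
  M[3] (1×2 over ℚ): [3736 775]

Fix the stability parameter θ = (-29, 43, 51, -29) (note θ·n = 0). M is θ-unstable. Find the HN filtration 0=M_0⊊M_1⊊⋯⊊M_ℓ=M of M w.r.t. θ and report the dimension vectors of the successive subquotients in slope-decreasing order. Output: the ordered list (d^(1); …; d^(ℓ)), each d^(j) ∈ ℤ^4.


Barcode: M ≅ I[1,1]^3, I[1,4], I[3,3]. HN layers by μ_θ (3 steps, strictly decreasing):
  μ^(1)=51; μ^(2)=65/3; μ^(3)=-29

((0, 0, 1, 0); (0, 1, 1, 1); (4, 0, 0, 0))


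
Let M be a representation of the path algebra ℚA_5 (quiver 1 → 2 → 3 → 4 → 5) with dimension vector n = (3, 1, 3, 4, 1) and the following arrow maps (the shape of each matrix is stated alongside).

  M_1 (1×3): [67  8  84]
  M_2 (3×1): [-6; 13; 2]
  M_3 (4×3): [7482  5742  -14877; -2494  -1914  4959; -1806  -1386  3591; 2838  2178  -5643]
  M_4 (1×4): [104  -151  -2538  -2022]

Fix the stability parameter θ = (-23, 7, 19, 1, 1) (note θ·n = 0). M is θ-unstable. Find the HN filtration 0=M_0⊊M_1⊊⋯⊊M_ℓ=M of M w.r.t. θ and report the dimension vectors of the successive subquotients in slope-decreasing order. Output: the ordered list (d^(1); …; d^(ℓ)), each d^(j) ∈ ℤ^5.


Via rank(M_{q-1}∘⋯∘M_p): M ≅ I[1,1]^2, I[1,3], I[3,3], I[3,5], I[4,4]^3.
μ_θ-semistable layers: μ^(1)=19; μ^(2)=7; μ^(3)=1; μ^(4)=-23

((0, 0, 2, 0, 0); (0, 1, 1, 1, 1); (0, 0, 0, 3, 0); (3, 0, 0, 0, 0))


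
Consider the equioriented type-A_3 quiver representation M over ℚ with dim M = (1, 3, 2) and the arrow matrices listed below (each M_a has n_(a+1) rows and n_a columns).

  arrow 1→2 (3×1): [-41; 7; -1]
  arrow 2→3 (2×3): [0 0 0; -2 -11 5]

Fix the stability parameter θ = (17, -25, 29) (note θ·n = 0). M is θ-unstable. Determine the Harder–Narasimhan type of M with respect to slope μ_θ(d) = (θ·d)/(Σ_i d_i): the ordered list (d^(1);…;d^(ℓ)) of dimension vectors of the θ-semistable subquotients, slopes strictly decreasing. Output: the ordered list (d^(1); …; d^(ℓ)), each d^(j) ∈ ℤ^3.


Via rank(M_{q-1}∘⋯∘M_p): M ≅ I[1,2], I[2,2], I[2,3], I[3,3].
μ_θ-semistable layers: μ^(1)=29; μ^(2)=-4; μ^(3)=-25

((0, 0, 2); (1, 1, 0); (0, 2, 0))


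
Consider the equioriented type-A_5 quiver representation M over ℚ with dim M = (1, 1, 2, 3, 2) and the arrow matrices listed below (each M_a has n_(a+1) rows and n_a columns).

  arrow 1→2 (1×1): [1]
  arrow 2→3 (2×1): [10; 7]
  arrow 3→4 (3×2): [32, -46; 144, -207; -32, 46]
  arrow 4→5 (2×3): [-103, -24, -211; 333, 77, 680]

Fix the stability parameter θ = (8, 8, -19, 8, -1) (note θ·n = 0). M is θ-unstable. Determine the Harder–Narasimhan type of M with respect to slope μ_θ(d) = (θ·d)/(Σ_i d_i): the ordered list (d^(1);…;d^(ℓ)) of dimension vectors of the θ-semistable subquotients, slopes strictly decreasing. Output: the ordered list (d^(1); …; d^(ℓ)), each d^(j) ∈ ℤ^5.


Interval decomposition of M: I[1,5], I[3,3], I[4,4], I[4,5].
HN type (ℓ=4): μ^(1)=8; μ^(2)=7/2; μ^(3)=-1; μ^(4)=-19

((0, 0, 0, 1, 0); (0, 0, 0, 2, 2); (1, 1, 1, 0, 0); (0, 0, 1, 0, 0))


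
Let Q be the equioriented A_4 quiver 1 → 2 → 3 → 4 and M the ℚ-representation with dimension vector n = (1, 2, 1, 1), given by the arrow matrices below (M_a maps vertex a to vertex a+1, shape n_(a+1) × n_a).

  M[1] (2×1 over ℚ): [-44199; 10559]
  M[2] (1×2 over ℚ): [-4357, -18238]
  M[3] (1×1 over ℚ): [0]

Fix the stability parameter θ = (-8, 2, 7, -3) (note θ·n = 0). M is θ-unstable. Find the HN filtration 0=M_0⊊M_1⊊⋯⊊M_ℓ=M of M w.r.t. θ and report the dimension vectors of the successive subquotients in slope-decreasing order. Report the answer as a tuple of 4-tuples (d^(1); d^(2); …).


Barcode: M ≅ I[1,3], I[2,2], I[4,4]. HN layers by μ_θ (4 steps, strictly decreasing):
  μ^(1)=7; μ^(2)=2; μ^(3)=-3; μ^(4)=-8

((0, 0, 1, 0); (0, 2, 0, 0); (0, 0, 0, 1); (1, 0, 0, 0))


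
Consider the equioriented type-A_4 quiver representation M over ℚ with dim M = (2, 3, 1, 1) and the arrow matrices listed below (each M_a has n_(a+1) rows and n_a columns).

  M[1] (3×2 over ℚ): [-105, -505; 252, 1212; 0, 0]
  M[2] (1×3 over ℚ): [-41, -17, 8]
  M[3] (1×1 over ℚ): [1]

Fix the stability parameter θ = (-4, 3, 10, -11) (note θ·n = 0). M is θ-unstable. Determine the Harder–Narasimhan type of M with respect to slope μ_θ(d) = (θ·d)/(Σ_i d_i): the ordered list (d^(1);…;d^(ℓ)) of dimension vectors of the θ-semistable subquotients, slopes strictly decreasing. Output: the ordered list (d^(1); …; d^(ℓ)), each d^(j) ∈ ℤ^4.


Interval decomposition of M: I[1,1], I[1,4], I[2,2]^2.
HN type (ℓ=3): μ^(1)=3; μ^(2)=2/3; μ^(3)=-4

((0, 2, 0, 0); (0, 1, 1, 1); (2, 0, 0, 0))


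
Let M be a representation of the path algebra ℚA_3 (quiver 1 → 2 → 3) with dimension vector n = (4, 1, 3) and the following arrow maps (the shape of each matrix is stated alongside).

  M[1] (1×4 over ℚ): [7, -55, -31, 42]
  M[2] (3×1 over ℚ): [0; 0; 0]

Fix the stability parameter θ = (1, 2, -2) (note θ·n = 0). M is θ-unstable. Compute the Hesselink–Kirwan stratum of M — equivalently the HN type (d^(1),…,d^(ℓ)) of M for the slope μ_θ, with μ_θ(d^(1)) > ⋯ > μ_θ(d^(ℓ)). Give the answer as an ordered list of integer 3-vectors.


Barcode: M ≅ I[1,1]^3, I[1,2], I[3,3]^3. HN layers by μ_θ (3 steps, strictly decreasing):
  μ^(1)=2; μ^(2)=1; μ^(3)=-2

((0, 1, 0); (4, 0, 0); (0, 0, 3))


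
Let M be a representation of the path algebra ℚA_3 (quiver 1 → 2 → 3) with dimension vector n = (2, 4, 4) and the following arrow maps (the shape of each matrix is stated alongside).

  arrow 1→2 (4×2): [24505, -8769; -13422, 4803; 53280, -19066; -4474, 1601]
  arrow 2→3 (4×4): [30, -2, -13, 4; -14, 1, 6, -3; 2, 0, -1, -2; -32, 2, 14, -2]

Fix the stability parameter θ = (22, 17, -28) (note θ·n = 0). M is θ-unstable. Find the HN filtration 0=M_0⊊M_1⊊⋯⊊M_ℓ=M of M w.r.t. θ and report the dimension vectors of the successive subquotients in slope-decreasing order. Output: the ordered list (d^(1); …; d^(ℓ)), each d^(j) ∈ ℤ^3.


Via rank(M_{q-1}∘⋯∘M_p): M ≅ I[1,2], I[1,3], I[2,2], I[2,3], I[3,3]^2.
μ_θ-semistable layers: μ^(1)=39/2; μ^(2)=17; μ^(3)=11/3; μ^(4)=-11/2; μ^(5)=-28

((1, 1, 0); (0, 1, 0); (1, 1, 1); (0, 1, 1); (0, 0, 2))


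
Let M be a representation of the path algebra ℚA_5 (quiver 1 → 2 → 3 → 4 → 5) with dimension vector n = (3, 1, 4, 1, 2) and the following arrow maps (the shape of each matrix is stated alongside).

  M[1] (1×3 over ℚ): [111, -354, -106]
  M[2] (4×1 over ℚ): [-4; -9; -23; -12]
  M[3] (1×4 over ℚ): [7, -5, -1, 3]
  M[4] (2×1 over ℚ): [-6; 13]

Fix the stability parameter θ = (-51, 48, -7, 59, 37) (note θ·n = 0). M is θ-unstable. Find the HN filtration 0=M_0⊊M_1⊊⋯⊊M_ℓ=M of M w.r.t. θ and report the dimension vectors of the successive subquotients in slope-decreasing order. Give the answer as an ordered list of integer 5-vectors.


Barcode: M ≅ I[1,1]^2, I[1,5], I[3,3]^3, I[5,5]. HN layers by μ_θ (5 steps, strictly decreasing):
  μ^(1)=48; μ^(2)=37; μ^(3)=41/2; μ^(4)=-7; μ^(5)=-51

((0, 0, 0, 1, 1); (0, 0, 0, 0, 1); (0, 1, 1, 0, 0); (0, 0, 3, 0, 0); (3, 0, 0, 0, 0))


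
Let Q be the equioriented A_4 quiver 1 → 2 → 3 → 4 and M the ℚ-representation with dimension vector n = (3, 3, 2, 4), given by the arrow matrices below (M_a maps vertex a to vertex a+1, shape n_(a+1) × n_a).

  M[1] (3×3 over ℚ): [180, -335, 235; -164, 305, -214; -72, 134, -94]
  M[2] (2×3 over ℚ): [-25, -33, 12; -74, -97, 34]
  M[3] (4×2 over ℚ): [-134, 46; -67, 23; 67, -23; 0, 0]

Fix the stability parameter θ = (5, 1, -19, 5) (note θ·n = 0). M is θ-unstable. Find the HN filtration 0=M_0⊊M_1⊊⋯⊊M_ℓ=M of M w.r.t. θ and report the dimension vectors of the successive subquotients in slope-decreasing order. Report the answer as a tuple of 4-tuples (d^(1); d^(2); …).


Barcode: M ≅ I[1,1], I[1,3], I[1,4], I[2,2], I[4,4]^3. HN layers by μ_θ (3 steps, strictly decreasing):
  μ^(1)=5; μ^(2)=1; μ^(3)=-13/3

((1, 0, 0, 4); (0, 1, 0, 0); (2, 2, 2, 0))


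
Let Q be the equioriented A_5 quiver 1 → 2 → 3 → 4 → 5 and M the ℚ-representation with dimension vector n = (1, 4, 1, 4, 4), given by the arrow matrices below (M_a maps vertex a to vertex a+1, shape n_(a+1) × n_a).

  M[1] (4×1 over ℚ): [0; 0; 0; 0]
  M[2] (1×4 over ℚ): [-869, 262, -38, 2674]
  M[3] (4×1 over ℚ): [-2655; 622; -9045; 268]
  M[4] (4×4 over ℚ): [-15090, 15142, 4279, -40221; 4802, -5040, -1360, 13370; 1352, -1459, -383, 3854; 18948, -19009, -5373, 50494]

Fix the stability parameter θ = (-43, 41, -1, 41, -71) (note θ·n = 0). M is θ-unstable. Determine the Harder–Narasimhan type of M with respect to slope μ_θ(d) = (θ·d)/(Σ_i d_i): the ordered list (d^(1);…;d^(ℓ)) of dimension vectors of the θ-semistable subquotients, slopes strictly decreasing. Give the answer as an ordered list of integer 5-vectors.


Interval decomposition of M: I[1,1], I[2,2]^3, I[2,5], I[4,4], I[4,5]^2, I[5,5].
HN type (ℓ=5): μ^(1)=41; μ^(2)=5/2; μ^(3)=-15; μ^(4)=-43; μ^(5)=-71

((0, 3, 0, 1, 0); (0, 1, 1, 1, 1); (0, 0, 0, 2, 2); (1, 0, 0, 0, 0); (0, 0, 0, 0, 1))


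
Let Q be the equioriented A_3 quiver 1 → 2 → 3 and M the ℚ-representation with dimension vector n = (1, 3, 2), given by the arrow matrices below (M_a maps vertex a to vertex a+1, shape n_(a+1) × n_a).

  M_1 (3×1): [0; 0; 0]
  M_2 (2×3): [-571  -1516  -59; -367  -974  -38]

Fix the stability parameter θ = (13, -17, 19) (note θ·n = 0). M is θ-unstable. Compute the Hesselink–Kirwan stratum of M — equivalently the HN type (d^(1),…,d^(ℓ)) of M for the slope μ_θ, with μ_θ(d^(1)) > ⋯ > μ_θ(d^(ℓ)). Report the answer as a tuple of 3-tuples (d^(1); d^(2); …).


Barcode: M ≅ I[1,1], I[2,2], I[2,3]^2. HN layers by μ_θ (3 steps, strictly decreasing):
  μ^(1)=19; μ^(2)=13; μ^(3)=-17

((0, 0, 2); (1, 0, 0); (0, 3, 0))


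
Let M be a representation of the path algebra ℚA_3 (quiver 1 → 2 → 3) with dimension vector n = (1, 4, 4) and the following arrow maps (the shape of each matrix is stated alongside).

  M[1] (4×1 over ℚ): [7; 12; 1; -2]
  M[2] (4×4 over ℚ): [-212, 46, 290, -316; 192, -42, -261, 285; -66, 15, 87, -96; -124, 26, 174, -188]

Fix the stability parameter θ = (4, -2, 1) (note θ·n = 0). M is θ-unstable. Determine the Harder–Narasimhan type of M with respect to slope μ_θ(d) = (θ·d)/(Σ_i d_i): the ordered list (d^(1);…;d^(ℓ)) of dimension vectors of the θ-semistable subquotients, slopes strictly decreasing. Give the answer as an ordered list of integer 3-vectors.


Via rank(M_{q-1}∘⋯∘M_p): M ≅ I[1,3], I[2,2]^2, I[2,3], I[3,3]^2.
μ_θ-semistable layers: μ^(1)=1; μ^(2)=-2

((1, 1, 4); (0, 3, 0))


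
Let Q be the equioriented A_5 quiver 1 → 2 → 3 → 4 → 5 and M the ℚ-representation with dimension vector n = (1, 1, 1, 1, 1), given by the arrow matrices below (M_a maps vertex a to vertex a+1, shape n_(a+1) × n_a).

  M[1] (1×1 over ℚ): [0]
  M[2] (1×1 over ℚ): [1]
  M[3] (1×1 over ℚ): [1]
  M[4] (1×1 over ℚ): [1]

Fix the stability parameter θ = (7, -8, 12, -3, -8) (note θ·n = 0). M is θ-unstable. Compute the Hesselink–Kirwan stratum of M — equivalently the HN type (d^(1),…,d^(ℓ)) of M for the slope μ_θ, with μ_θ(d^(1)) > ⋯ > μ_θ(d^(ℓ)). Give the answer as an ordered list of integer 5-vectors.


Via rank(M_{q-1}∘⋯∘M_p): M ≅ I[1,1], I[2,5].
μ_θ-semistable layers: μ^(1)=7; μ^(2)=1/3; μ^(3)=-8

((1, 0, 0, 0, 0); (0, 0, 1, 1, 1); (0, 1, 0, 0, 0))


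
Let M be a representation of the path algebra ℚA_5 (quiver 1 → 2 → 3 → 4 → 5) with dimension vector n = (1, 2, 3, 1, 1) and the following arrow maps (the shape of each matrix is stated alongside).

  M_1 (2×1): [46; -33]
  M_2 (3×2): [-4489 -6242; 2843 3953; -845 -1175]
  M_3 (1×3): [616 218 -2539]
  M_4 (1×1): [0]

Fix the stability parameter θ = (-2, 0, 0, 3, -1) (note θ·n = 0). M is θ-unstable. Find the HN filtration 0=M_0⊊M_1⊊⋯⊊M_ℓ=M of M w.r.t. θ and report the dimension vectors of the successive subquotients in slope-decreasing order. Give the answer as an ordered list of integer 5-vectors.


Barcode: M ≅ I[1,4], I[2,3], I[3,3], I[5,5]. HN layers by μ_θ (4 steps, strictly decreasing):
  μ^(1)=3; μ^(2)=0; μ^(3)=-1; μ^(4)=-2

((0, 0, 0, 1, 0); (0, 2, 3, 0, 0); (0, 0, 0, 0, 1); (1, 0, 0, 0, 0))


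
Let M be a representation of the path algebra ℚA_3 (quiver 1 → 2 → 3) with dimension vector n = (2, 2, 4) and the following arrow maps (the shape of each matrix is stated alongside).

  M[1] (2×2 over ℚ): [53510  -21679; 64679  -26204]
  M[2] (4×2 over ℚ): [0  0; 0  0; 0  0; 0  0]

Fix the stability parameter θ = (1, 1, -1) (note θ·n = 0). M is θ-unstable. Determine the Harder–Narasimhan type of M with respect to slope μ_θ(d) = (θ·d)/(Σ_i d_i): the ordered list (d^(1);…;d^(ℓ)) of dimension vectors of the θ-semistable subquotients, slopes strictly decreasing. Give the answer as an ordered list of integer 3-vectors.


Barcode: M ≅ I[1,2]^2, I[3,3]^4. HN layers by μ_θ (2 steps, strictly decreasing):
  μ^(1)=1; μ^(2)=-1

((2, 2, 0); (0, 0, 4))


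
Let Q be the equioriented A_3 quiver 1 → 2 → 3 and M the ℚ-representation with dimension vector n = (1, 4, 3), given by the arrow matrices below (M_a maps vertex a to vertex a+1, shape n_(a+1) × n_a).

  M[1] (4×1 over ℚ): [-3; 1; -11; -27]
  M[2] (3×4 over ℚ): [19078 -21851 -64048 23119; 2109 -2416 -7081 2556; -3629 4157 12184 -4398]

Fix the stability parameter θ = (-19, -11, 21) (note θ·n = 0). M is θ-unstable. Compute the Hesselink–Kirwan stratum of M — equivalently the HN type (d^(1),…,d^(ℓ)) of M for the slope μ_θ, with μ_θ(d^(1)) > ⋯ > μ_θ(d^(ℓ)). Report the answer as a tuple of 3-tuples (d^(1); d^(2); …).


Interval decomposition of M: I[1,3], I[2,2], I[2,3]^2.
HN type (ℓ=3): μ^(1)=21; μ^(2)=-11; μ^(3)=-19

((0, 0, 3); (0, 4, 0); (1, 0, 0))


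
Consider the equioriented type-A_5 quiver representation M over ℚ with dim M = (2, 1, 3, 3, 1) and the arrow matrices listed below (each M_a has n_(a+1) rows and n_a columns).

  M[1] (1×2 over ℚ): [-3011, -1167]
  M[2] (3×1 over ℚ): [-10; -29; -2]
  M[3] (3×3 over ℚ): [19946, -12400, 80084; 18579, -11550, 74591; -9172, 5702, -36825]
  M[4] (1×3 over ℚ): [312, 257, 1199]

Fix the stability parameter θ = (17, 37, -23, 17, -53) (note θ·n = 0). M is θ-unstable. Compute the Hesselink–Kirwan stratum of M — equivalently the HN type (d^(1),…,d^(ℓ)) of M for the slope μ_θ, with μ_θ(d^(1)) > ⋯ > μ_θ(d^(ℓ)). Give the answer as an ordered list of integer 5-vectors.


Barcode: M ≅ I[1,1], I[1,5], I[3,3], I[3,4], I[4,4]. HN layers by μ_θ (3 steps, strictly decreasing):
  μ^(1)=17; μ^(2)=-1; μ^(3)=-23

((1, 0, 0, 2, 0); (1, 1, 1, 1, 1); (0, 0, 2, 0, 0))


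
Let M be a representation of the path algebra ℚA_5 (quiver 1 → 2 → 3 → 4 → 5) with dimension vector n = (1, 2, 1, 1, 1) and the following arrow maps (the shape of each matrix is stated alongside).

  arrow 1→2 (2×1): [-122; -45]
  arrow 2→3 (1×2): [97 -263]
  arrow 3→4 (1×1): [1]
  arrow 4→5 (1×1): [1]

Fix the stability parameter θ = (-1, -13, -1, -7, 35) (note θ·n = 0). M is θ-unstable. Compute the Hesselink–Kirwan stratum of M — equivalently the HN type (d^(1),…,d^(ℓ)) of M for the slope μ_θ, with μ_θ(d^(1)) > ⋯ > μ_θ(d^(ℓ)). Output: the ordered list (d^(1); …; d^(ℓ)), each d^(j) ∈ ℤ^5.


Via rank(M_{q-1}∘⋯∘M_p): M ≅ I[1,5], I[2,2].
μ_θ-semistable layers: μ^(1)=35; μ^(2)=-4; μ^(3)=-7; μ^(4)=-13

((0, 0, 0, 0, 1); (0, 0, 1, 1, 0); (1, 1, 0, 0, 0); (0, 1, 0, 0, 0))


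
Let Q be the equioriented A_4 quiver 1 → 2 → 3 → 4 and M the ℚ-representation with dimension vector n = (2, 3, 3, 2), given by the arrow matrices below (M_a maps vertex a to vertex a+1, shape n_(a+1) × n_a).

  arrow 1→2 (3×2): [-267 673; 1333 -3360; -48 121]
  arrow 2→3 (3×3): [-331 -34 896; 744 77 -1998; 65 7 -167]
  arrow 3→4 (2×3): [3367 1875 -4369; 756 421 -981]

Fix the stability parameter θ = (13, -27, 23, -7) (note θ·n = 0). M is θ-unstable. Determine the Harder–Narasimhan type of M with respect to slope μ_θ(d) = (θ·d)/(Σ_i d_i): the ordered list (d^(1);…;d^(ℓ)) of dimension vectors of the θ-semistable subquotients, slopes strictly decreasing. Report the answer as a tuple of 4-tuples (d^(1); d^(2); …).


Barcode: M ≅ I[1,4]^2, I[2,3]. HN layers by μ_θ (4 steps, strictly decreasing):
  μ^(1)=23; μ^(2)=8; μ^(3)=-7; μ^(4)=-27

((0, 0, 1, 0); (0, 0, 2, 2); (2, 2, 0, 0); (0, 1, 0, 0))


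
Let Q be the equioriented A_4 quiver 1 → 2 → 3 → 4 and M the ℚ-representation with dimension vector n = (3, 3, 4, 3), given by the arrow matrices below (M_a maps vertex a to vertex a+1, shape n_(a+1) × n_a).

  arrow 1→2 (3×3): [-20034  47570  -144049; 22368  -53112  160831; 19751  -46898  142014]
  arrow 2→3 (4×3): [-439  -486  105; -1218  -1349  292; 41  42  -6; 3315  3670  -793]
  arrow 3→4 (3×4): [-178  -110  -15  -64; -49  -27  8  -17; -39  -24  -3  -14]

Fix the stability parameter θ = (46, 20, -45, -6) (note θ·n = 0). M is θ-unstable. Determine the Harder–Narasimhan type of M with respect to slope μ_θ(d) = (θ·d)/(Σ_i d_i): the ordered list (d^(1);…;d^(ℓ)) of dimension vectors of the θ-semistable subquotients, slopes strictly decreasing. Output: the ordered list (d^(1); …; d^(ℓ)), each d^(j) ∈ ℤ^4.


Barcode: M ≅ I[1,4]^3, I[3,3]. HN layers by μ_θ (2 steps, strictly decreasing):
  μ^(1)=15/4; μ^(2)=-45

((3, 3, 3, 3); (0, 0, 1, 0))


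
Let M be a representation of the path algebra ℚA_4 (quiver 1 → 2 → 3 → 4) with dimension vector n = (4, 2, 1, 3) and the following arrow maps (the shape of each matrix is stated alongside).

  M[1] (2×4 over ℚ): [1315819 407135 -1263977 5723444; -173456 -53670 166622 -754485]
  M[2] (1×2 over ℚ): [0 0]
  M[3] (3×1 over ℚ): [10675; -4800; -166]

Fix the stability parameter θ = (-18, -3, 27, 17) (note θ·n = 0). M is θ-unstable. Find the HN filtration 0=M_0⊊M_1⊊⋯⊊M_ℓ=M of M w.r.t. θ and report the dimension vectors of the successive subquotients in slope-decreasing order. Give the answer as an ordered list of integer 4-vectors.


Via rank(M_{q-1}∘⋯∘M_p): M ≅ I[1,1]^2, I[1,2]^2, I[3,4], I[4,4]^2.
μ_θ-semistable layers: μ^(1)=22; μ^(2)=17; μ^(3)=-3; μ^(4)=-18

((0, 0, 1, 1); (0, 0, 0, 2); (0, 2, 0, 0); (4, 0, 0, 0))


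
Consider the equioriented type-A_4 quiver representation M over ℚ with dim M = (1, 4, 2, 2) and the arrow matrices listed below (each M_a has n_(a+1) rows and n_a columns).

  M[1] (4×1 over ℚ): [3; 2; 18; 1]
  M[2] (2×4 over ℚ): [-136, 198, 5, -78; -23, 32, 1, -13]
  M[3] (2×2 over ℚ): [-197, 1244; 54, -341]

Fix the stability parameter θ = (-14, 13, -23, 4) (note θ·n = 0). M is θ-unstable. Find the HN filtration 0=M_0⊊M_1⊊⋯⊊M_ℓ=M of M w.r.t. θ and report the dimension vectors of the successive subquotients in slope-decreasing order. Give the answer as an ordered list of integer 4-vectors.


Barcode: M ≅ I[1,2], I[2,2], I[2,4]^2. HN layers by μ_θ (4 steps, strictly decreasing):
  μ^(1)=13; μ^(2)=4; μ^(3)=-5; μ^(4)=-14

((0, 2, 0, 0); (0, 0, 0, 2); (0, 2, 2, 0); (1, 0, 0, 0))


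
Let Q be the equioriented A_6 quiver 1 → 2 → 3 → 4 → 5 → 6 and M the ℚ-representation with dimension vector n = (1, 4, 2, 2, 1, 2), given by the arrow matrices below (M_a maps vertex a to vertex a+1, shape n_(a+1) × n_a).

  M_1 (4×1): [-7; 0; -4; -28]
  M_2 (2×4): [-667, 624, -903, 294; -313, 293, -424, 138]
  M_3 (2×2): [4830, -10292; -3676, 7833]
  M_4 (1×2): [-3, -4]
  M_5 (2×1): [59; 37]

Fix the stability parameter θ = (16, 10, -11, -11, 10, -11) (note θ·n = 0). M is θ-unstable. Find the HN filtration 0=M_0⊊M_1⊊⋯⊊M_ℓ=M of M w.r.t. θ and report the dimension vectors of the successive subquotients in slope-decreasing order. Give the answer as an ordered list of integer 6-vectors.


Barcode: M ≅ I[1,6], I[2,2]^2, I[2,4], I[6,6]. HN layers by μ_θ (4 steps, strictly decreasing):
  μ^(1)=10; μ^(2)=1/2; μ^(3)=-4; μ^(4)=-11

((0, 2, 0, 0, 0, 0); (1, 1, 1, 1, 1, 1); (0, 1, 1, 1, 0, 0); (0, 0, 0, 0, 0, 1))


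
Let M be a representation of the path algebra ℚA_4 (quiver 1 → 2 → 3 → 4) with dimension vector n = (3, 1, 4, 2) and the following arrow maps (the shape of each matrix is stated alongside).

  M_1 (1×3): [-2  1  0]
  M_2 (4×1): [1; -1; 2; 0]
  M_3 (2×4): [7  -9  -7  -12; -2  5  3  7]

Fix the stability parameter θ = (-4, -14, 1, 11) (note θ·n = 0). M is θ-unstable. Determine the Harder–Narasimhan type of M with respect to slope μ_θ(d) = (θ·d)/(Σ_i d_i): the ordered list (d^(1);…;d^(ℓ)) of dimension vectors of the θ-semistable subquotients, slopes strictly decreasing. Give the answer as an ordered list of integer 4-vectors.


Barcode: M ≅ I[1,1]^2, I[1,4], I[3,3]^2, I[3,4]. HN layers by μ_θ (4 steps, strictly decreasing):
  μ^(1)=11; μ^(2)=1; μ^(3)=-4; μ^(4)=-9

((0, 0, 0, 2); (0, 0, 4, 0); (2, 0, 0, 0); (1, 1, 0, 0))


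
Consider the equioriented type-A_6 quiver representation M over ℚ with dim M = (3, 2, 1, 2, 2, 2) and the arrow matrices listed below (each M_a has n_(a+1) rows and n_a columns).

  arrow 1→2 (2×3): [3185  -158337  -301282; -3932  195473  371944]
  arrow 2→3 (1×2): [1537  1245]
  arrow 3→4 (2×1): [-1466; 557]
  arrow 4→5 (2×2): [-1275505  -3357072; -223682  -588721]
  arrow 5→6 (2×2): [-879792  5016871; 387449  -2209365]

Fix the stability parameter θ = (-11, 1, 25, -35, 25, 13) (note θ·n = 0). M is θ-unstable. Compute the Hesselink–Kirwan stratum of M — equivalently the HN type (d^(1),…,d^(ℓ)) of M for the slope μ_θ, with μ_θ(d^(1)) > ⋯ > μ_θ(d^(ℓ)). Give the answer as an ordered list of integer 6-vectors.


Barcode: M ≅ I[1,1], I[1,2], I[1,6], I[4,6]. HN layers by μ_θ (5 steps, strictly decreasing):
  μ^(1)=19; μ^(2)=1; μ^(3)=-3; μ^(4)=-11; μ^(5)=-35

((0, 0, 0, 0, 2, 2); (0, 1, 0, 0, 0, 0); (0, 1, 1, 1, 0, 0); (3, 0, 0, 0, 0, 0); (0, 0, 0, 1, 0, 0))


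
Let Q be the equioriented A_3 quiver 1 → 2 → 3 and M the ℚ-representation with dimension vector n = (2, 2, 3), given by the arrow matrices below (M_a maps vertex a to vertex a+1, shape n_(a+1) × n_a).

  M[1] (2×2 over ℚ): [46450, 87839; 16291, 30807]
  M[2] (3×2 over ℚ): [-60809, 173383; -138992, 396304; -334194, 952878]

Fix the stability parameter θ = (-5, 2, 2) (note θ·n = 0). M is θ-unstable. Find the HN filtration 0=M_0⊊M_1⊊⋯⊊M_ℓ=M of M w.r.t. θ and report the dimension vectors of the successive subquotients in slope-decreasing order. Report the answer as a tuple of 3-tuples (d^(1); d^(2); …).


Via rank(M_{q-1}∘⋯∘M_p): M ≅ I[1,2], I[1,3], I[3,3]^2.
μ_θ-semistable layers: μ^(1)=2; μ^(2)=-5

((0, 2, 3); (2, 0, 0))


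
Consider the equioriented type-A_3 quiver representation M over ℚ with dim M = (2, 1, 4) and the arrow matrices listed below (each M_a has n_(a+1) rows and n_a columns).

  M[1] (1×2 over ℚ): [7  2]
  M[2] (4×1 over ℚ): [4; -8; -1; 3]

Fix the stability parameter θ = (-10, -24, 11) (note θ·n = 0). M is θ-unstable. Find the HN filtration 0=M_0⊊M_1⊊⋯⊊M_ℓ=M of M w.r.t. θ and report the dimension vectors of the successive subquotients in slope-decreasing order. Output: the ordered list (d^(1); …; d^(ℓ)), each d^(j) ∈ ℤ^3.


Barcode: M ≅ I[1,1], I[1,3], I[3,3]^3. HN layers by μ_θ (3 steps, strictly decreasing):
  μ^(1)=11; μ^(2)=-10; μ^(3)=-17

((0, 0, 4); (1, 0, 0); (1, 1, 0))
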